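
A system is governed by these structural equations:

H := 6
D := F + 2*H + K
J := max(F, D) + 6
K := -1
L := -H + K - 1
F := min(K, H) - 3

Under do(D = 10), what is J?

Under do(D=10), the mechanism D := F + 2*H + K is discarded; D is fixed at 10.
F = min(K, H) - 3  [with K=-1, H=6]  = -4
J = max(F, D) + 6  [with F=-4, D=10]  = 16

16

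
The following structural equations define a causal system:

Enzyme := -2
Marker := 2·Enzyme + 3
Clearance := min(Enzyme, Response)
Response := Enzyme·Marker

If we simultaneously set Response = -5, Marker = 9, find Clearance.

-5

The joint intervention fixes Response = -5, Marker = 9, removing each variable's own equation.
Clearance = min(Enzyme, Response)  [with Enzyme=-2, Response=-5]  = -5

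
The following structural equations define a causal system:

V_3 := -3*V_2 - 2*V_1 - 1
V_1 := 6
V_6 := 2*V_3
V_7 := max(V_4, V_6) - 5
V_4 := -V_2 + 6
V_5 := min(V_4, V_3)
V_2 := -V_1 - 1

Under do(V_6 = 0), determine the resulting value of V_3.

do(V_6=0) replaces the equation V_6 := 2*V_3 with the constant V_6 = 0.
V_3 is not downstream of the intervention, so its value is determined by the original equations.
V_2 = -V_1 - 1  [with V_1=6]  = -7
V_3 = -3*V_2 - 2*V_1 - 1  [with V_2=-7, V_1=6]  = 8

8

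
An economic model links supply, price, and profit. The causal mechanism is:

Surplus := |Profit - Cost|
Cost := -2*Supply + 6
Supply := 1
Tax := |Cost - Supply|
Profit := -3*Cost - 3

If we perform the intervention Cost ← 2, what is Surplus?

do(Cost=2) replaces the equation Cost := -2*Supply + 6 with the constant Cost = 2.
Profit = -3*Cost - 3  [with Cost=2]  = -9
Surplus = |Profit - Cost|  [with Profit=-9, Cost=2]  = 11

11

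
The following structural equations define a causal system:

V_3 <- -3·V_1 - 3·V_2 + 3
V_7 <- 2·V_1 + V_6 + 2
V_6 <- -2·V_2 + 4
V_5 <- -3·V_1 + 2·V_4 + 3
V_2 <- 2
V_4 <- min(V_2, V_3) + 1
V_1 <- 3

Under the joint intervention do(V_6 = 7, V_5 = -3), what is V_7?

Setting V_6 = 7, V_5 = -3 by intervention discards those variables' equations.
V_7 = 2·V_1 + V_6 + 2  [with V_1=3, V_6=7]  = 15

15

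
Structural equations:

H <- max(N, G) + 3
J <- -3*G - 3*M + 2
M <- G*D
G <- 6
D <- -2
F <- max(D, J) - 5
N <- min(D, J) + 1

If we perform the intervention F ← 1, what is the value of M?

Intervening sets F = 1 and removes its equation (F <- max(D, J) - 5).
M is not downstream of the intervention, so its value is determined by the original equations.
M = G*D  [with G=6, D=-2]  = -12

-12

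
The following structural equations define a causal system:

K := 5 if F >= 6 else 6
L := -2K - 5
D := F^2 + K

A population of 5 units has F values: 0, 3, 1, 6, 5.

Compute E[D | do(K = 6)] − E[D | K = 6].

5.45

Every unit gets K=6 under the intervention. D values become 6, 15, 7, 42, 31; E[D|do(K=6)] = 20.2.
Observing K=6 restricts to units where K's equation naturally yields 6: F ∈ {0, 3, 1, 5}. In that subpopulation D = 6, 15, 7, 31, mean 14.75.
Difference = 20.2 − 14.75 = 5.45.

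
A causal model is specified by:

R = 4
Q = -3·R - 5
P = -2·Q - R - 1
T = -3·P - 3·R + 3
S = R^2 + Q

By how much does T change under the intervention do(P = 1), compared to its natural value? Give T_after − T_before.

84

The intervention breaks the incoming arrows to P: P = -2·Q - R - 1 no longer applies, and P = 1.
T = -3·P - 3·R + 3  [with P=1, R=4]  = -12
Without intervention: Q = -3·R - 5  [with R=4]  = -17; P = -2·Q - R - 1  [with Q=-17, R=4]  = 29; T = -3·P - 3·R + 3  [with P=29, R=4]  = -96.
Change = -12 − (-96) = 84.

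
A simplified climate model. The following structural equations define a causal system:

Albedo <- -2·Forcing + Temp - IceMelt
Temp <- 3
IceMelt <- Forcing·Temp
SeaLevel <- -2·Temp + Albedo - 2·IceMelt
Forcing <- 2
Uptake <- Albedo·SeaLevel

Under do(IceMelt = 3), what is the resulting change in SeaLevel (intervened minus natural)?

9

do(IceMelt=3) replaces the equation IceMelt <- Forcing·Temp with the constant IceMelt = 3.
Albedo = -2·Forcing + Temp - IceMelt  [with Forcing=2, Temp=3, IceMelt=3]  = -4
SeaLevel = -2·Temp + Albedo - 2·IceMelt  [with Temp=3, Albedo=-4, IceMelt=3]  = -16
Without intervention: IceMelt = Forcing·Temp  [with Forcing=2, Temp=3]  = 6; Albedo = -2·Forcing + Temp - IceMelt  [with Forcing=2, Temp=3, IceMelt=6]  = -7; SeaLevel = -2·Temp + Albedo - 2·IceMelt  [with Temp=3, Albedo=-7, IceMelt=6]  = -25.
Change = -16 − (-25) = 9.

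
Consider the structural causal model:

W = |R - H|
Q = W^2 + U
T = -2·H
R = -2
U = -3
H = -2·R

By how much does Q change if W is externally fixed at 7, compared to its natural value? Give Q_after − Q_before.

Under do(W=7), the mechanism W = |R - H| is discarded; W is fixed at 7.
Q = W^2 + U  [with W=7, U=-3]  = 46
Without intervention: H = -2·R  [with R=-2]  = 4; W = |R - H|  [with R=-2, H=4]  = 6; Q = W^2 + U  [with W=6, U=-3]  = 33.
Change = 46 − 33 = 13.

13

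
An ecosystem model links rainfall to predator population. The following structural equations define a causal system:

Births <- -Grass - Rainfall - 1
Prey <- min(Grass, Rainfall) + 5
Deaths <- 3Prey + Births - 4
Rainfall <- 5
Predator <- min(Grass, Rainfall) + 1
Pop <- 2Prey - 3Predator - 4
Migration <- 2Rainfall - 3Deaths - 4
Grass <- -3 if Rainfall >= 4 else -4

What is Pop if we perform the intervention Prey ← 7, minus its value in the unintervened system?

The intervention breaks the incoming arrows to Prey: Prey <- min(Grass, Rainfall) + 5 no longer applies, and Prey = 7.
Grass = -3 if Rainfall >= 4 else -4  [with Rainfall=5]  = -3
Predator = min(Grass, Rainfall) + 1  [with Grass=-3, Rainfall=5]  = -2
Pop = 2Prey - 3Predator - 4  [with Prey=7, Predator=-2]  = 16
Without intervention: Grass = -3 if Rainfall >= 4 else -4  [with Rainfall=5]  = -3; Prey = min(Grass, Rainfall) + 5  [with Grass=-3, Rainfall=5]  = 2; Predator = min(Grass, Rainfall) + 1  [with Grass=-3, Rainfall=5]  = -2; Pop = 2Prey - 3Predator - 4  [with Prey=2, Predator=-2]  = 6.
Change = 16 − 6 = 10.

10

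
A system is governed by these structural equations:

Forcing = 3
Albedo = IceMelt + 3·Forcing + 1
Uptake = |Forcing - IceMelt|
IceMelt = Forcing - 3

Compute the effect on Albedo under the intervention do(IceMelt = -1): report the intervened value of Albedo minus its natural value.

The intervention breaks the incoming arrows to IceMelt: IceMelt = Forcing - 3 no longer applies, and IceMelt = -1.
Albedo = IceMelt + 3·Forcing + 1  [with IceMelt=-1, Forcing=3]  = 9
Without intervention: IceMelt = Forcing - 3  [with Forcing=3]  = 0; Albedo = IceMelt + 3·Forcing + 1  [with IceMelt=0, Forcing=3]  = 10.
Change = 9 − 10 = -1.

-1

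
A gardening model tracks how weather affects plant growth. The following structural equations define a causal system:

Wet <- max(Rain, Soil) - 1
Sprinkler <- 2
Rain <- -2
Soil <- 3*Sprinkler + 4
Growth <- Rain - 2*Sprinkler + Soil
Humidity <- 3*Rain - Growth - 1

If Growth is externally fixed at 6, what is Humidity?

-13

The intervention breaks the incoming arrows to Growth: Growth <- Rain - 2*Sprinkler + Soil no longer applies, and Growth = 6.
Humidity = 3*Rain - Growth - 1  [with Rain=-2, Growth=6]  = -13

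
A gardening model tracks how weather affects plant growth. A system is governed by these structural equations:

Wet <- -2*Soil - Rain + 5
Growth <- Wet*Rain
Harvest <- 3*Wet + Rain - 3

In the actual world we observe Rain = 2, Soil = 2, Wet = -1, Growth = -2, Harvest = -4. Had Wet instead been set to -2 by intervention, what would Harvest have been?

-7

do(Wet=-2) replaces the equation Wet <- -2*Soil - Rain + 5 with the constant Wet = -2.
Harvest = 3*Wet + Rain - 3  [with Wet=-2, Rain=2]  = -7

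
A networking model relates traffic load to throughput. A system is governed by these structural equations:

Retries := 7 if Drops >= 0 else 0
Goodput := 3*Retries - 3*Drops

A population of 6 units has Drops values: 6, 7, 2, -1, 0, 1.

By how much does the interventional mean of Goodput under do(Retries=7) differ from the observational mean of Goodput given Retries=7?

Under do(Retries=7), Retries's equation is replaced by Retries=7 for every unit. Per-unit Goodput: 3, 0, 15, 24, 21, 18. Mean = 13.5.
Conditioning on Retries=7 selects the 5 unit(s) with Drops ∈ {6, 7, 2, 0, 1}. Their Goodput values: 3, 0, 15, 21, 18. Mean = 11.4.
Difference = 13.5 − 11.4 = 2.1.

2.1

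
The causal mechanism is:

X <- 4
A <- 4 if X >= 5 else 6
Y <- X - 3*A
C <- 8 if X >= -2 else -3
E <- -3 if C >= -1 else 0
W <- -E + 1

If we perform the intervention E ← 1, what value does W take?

0

The intervention breaks the incoming arrows to E: E <- -3 if C >= -1 else 0 no longer applies, and E = 1.
W = -E + 1  [with E=1]  = 0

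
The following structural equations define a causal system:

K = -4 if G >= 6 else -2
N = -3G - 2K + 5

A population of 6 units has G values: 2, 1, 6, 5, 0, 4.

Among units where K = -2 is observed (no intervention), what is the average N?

Conditioning on K=-2 selects the 5 unit(s) with G ∈ {2, 1, 5, 0, 4}. Their N values: 3, 6, -6, 9, -3. Mean = 1.8.

1.8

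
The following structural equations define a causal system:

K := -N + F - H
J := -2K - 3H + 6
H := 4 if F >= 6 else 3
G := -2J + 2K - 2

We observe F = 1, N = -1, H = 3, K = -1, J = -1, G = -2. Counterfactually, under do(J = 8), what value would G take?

The intervention breaks the incoming arrows to J: J := -2K - 3H + 6 no longer applies, and J = 8.
H = 4 if F >= 6 else 3  [with F=1]  = 3
K = -N + F - H  [with N=-1, F=1, H=3]  = -1
G = -2J + 2K - 2  [with J=8, K=-1]  = -20

-20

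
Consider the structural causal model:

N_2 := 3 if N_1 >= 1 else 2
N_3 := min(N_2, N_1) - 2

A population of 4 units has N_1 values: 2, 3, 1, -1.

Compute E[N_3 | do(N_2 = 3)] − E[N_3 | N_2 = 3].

-0.75

do(N_2=3) breaks N_2's dependence on N_1. With N_2=3 fixed, N_3 across the units is 0, 1, -1, -3, mean -0.75.
Conditioning on N_2=3 selects the 3 unit(s) with N_1 ∈ {2, 3, 1}. Their N_3 values: 0, 1, -1. Mean = 0.
Difference = -0.75 − 0 = -0.75.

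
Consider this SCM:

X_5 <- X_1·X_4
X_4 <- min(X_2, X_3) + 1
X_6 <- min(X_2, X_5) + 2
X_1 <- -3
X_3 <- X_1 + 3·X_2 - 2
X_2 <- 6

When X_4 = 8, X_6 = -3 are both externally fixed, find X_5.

Setting X_4 = 8, X_6 = -3 by intervention discards those variables' equations.
X_5 = X_1·X_4  [with X_1=-3, X_4=8]  = -24

-24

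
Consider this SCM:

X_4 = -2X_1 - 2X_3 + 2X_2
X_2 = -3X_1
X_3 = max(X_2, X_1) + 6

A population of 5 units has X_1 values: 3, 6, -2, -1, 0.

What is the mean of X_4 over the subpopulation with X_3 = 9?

Observing X_3=9 restricts to units where X_3's equation naturally yields 9: X_1 ∈ {3, -1}. In that subpopulation X_4 = -42, -10, mean -26.

-26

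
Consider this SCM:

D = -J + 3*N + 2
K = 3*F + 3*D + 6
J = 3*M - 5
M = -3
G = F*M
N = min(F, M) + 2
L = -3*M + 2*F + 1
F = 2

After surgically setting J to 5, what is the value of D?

-6

The intervention breaks the incoming arrows to J: J = 3*M - 5 no longer applies, and J = 5.
N = min(F, M) + 2  [with F=2, M=-3]  = -1
D = -J + 3*N + 2  [with J=5, N=-1]  = -6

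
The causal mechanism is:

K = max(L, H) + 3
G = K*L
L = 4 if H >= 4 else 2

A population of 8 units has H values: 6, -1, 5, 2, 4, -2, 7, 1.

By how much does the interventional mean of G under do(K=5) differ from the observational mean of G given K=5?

Under do(K=5), K's equation is replaced by K=5 for every unit. Per-unit G: 20, 10, 20, 10, 20, 10, 20, 10. Mean = 15.
E[G|K=5] averages over only the 4 units with K=5 (H = -1, 2, -2, 1): G = 10, 10, 10, 10, mean 10.
Difference = 15 − 10 = 5.

5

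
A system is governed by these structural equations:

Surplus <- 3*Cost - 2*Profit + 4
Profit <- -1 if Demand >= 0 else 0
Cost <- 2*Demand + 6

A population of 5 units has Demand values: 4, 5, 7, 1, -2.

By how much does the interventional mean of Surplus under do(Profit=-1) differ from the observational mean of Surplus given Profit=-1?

Every unit gets Profit=-1 under the intervention. Surplus values become 48, 54, 66, 30, 12; E[Surplus|do(Profit=-1)] = 42.
Conditioning on Profit=-1 selects the 4 unit(s) with Demand ∈ {4, 5, 7, 1}. Their Surplus values: 48, 54, 66, 30. Mean = 49.5.
Difference = 42 − 49.5 = -7.5.

-7.5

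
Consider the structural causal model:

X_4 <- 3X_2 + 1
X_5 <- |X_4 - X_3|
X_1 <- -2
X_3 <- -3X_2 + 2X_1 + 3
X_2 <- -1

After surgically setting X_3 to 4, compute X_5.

6

do(X_3=4) replaces the equation X_3 <- -3X_2 + 2X_1 + 3 with the constant X_3 = 4.
X_4 = 3X_2 + 1  [with X_2=-1]  = -2
X_5 = |X_4 - X_3|  [with X_4=-2, X_3=4]  = 6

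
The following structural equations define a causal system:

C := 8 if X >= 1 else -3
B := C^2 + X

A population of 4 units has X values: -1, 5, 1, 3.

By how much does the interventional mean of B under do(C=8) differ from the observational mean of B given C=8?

Every unit gets C=8 under the intervention. B values become 63, 69, 65, 67; E[B|do(C=8)] = 66.
Conditioning on C=8 selects the 3 unit(s) with X ∈ {5, 1, 3}. Their B values: 69, 65, 67. Mean = 67.
Difference = 66 − 67 = -1.

-1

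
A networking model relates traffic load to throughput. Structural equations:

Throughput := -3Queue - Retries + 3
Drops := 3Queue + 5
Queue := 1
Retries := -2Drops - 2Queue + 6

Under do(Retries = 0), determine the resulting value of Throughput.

The intervention breaks the incoming arrows to Retries: Retries := -2Drops - 2Queue + 6 no longer applies, and Retries = 0.
Throughput = -3Queue - Retries + 3  [with Queue=1, Retries=0]  = 0

0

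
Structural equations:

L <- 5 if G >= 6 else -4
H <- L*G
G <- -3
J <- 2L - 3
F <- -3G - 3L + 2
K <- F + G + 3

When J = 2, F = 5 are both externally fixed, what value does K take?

5

The joint intervention fixes J = 2, F = 5, removing each variable's own equation.
K = F + G + 3  [with F=5, G=-3]  = 5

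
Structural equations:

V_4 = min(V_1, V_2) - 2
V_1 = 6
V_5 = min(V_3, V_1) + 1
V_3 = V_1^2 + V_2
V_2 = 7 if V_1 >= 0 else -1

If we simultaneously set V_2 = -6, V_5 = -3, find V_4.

-8

The joint intervention fixes V_2 = -6, V_5 = -3, removing each variable's own equation.
V_4 = min(V_1, V_2) - 2  [with V_1=6, V_2=-6]  = -8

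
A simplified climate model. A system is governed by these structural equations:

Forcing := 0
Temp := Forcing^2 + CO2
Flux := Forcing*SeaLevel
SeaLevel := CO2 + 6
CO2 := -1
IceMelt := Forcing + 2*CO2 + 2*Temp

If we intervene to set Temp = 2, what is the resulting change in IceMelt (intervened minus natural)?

6

The intervention breaks the incoming arrows to Temp: Temp := Forcing^2 + CO2 no longer applies, and Temp = 2.
IceMelt = Forcing + 2*CO2 + 2*Temp  [with Forcing=0, CO2=-1, Temp=2]  = 2
Without intervention: Temp = Forcing^2 + CO2  [with Forcing=0, CO2=-1]  = -1; IceMelt = Forcing + 2*CO2 + 2*Temp  [with Forcing=0, CO2=-1, Temp=-1]  = -4.
Change = 2 − (-4) = 6.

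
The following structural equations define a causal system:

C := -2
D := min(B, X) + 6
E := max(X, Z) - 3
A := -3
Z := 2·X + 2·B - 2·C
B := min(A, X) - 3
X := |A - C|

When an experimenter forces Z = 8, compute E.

5

The intervention breaks the incoming arrows to Z: Z := 2·X + 2·B - 2·C no longer applies, and Z = 8.
X = |A - C|  [with A=-3, C=-2]  = 1
E = max(X, Z) - 3  [with X=1, Z=8]  = 5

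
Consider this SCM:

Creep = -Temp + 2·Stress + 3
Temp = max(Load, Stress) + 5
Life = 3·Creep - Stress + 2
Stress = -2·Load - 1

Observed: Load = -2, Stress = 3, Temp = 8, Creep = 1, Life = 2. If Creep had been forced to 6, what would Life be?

Intervening sets Creep = 6 and removes its equation (Creep = -Temp + 2·Stress + 3).
Stress = -2·Load - 1  [with Load=-2]  = 3
Life = 3·Creep - Stress + 2  [with Creep=6, Stress=3]  = 17

17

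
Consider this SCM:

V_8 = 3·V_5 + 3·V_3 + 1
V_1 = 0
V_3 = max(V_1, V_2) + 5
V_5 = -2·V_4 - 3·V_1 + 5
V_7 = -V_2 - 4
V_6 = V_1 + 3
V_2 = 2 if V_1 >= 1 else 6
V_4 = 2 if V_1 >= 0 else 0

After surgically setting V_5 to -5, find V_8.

do(V_5=-5) replaces the equation V_5 = -2·V_4 - 3·V_1 + 5 with the constant V_5 = -5.
V_2 = 2 if V_1 >= 1 else 6  [with V_1=0]  = 6
V_3 = max(V_1, V_2) + 5  [with V_1=0, V_2=6]  = 11
V_8 = 3·V_5 + 3·V_3 + 1  [with V_5=-5, V_3=11]  = 19

19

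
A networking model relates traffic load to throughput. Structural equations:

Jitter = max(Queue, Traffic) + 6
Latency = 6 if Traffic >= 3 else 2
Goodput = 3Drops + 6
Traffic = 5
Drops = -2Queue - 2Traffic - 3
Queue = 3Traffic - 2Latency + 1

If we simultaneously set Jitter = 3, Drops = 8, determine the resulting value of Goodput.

Setting Jitter = 3, Drops = 8 by intervention discards those variables' equations.
Goodput = 3Drops + 6  [with Drops=8]  = 30

30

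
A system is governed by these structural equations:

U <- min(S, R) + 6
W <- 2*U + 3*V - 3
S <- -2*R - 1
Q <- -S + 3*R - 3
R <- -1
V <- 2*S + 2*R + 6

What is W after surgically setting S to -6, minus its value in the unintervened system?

Under do(S=-6), the mechanism S <- -2*R - 1 is discarded; S is fixed at -6.
U = min(S, R) + 6  [with S=-6, R=-1]  = 0
V = 2*S + 2*R + 6  [with S=-6, R=-1]  = -8
W = 2*U + 3*V - 3  [with U=0, V=-8]  = -27
Without intervention: S = -2*R - 1  [with R=-1]  = 1; U = min(S, R) + 6  [with S=1, R=-1]  = 5; V = 2*S + 2*R + 6  [with S=1, R=-1]  = 6; W = 2*U + 3*V - 3  [with U=5, V=6]  = 25.
Change = -27 − 25 = -52.

-52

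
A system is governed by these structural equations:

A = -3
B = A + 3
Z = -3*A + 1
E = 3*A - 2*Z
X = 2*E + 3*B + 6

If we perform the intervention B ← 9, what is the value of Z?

10

The intervention breaks the incoming arrows to B: B = A + 3 no longer applies, and B = 9.
Since Z is not a descendant of the intervened variable, it is unaffected.
Z = -3*A + 1  [with A=-3]  = 10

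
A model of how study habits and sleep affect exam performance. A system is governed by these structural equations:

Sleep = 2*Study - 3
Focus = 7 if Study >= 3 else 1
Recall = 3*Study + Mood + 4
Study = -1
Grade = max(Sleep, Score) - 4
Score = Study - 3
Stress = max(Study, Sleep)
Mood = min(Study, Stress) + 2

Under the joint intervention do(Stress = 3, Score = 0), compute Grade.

-4

The joint intervention fixes Stress = 3, Score = 0, removing each variable's own equation.
Sleep = 2*Study - 3  [with Study=-1]  = -5
Grade = max(Sleep, Score) - 4  [with Sleep=-5, Score=0]  = -4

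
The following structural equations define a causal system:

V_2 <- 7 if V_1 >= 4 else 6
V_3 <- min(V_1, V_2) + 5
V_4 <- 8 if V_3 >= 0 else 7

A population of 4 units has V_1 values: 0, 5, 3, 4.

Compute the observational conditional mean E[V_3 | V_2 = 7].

Observing V_2=7 restricts to units where V_2's equation naturally yields 7: V_1 ∈ {5, 4}. In that subpopulation V_3 = 10, 9, mean 9.5.

9.5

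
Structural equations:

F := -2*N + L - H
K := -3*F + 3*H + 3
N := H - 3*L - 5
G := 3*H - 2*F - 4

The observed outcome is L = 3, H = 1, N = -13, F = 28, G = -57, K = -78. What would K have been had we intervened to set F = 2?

0

Under do(F=2), the mechanism F := -2*N + L - H is discarded; F is fixed at 2.
K = -3*F + 3*H + 3  [with F=2, H=1]  = 0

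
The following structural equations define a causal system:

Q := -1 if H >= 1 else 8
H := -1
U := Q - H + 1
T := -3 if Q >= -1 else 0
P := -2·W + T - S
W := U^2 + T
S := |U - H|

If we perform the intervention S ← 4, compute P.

The intervention breaks the incoming arrows to S: S := |U - H| no longer applies, and S = 4.
Q = -1 if H >= 1 else 8  [with H=-1]  = 8
U = Q - H + 1  [with Q=8, H=-1]  = 10
T = -3 if Q >= -1 else 0  [with Q=8]  = -3
W = U^2 + T  [with U=10, T=-3]  = 97
P = -2·W + T - S  [with W=97, T=-3, S=4]  = -201

-201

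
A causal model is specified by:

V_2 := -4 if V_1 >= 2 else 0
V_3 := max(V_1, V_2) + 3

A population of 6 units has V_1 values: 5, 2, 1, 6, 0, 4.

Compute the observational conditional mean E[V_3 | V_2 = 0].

Observing V_2=0 restricts to units where V_2's equation naturally yields 0: V_1 ∈ {1, 0}. In that subpopulation V_3 = 4, 3, mean 3.5.

3.5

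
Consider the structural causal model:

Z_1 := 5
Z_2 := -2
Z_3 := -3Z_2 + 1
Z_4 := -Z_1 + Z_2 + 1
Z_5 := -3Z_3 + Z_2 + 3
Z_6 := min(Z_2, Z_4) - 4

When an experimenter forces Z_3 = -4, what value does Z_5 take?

do(Z_3=-4) replaces the equation Z_3 := -3Z_2 + 1 with the constant Z_3 = -4.
Z_5 = -3Z_3 + Z_2 + 3  [with Z_3=-4, Z_2=-2]  = 13

13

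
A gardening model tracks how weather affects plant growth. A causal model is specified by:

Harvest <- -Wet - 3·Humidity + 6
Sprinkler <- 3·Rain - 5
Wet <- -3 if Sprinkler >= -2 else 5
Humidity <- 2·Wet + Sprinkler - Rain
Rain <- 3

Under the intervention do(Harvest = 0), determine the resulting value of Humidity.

-5

The intervention breaks the incoming arrows to Harvest: Harvest <- -Wet - 3·Humidity + 6 no longer applies, and Harvest = 0.
Since Humidity is not a descendant of the intervened variable, it is unaffected.
Sprinkler = 3·Rain - 5  [with Rain=3]  = 4
Wet = -3 if Sprinkler >= -2 else 5  [with Sprinkler=4]  = -3
Humidity = 2·Wet + Sprinkler - Rain  [with Wet=-3, Sprinkler=4, Rain=3]  = -5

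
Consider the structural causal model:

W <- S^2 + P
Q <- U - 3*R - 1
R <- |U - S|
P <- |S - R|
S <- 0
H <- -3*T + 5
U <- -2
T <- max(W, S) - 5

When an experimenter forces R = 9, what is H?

-7

The intervention breaks the incoming arrows to R: R <- |U - S| no longer applies, and R = 9.
P = |S - R|  [with S=0, R=9]  = 9
W = S^2 + P  [with S=0, P=9]  = 9
T = max(W, S) - 5  [with W=9, S=0]  = 4
H = -3*T + 5  [with T=4]  = -7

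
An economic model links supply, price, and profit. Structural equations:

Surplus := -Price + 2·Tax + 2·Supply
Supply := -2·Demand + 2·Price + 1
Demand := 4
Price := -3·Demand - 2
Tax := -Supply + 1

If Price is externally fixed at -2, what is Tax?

Under do(Price=-2), the mechanism Price := -3·Demand - 2 is discarded; Price is fixed at -2.
Supply = -2·Demand + 2·Price + 1  [with Demand=4, Price=-2]  = -11
Tax = -Supply + 1  [with Supply=-11]  = 12

12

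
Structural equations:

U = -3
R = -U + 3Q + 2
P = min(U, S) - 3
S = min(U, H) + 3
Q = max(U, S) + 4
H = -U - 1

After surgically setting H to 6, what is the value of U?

-3

Under do(H=6), the mechanism H = -U - 1 is discarded; H is fixed at 6.
U is not downstream of the intervention, so its value is determined by the original equations.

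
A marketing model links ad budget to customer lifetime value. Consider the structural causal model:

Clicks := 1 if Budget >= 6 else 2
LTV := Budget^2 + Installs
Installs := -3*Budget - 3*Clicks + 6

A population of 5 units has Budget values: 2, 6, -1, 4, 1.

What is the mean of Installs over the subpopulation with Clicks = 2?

-4.5

E[Installs|Clicks=2] averages over only the 4 units with Clicks=2 (Budget = 2, -1, 4, 1): Installs = -6, 3, -12, -3, mean -4.5.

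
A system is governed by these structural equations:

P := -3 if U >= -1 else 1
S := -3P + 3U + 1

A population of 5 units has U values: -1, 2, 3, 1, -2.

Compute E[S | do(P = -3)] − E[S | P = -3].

do(P=-3) breaks P's dependence on U. With P=-3 fixed, S across the units is 7, 16, 19, 13, 4, mean 11.8.
E[S|P=-3] averages over only the 4 units with P=-3 (U = -1, 2, 3, 1): S = 7, 16, 19, 13, mean 13.75.
Difference = 11.8 − 13.75 = -1.95.

-1.95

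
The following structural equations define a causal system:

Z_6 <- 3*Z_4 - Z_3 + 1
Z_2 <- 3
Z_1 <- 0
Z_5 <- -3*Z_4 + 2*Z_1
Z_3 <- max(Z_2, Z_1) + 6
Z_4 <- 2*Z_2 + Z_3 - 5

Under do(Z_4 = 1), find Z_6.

-5

Under do(Z_4=1), the mechanism Z_4 <- 2*Z_2 + Z_3 - 5 is discarded; Z_4 is fixed at 1.
Z_3 = max(Z_2, Z_1) + 6  [with Z_2=3, Z_1=0]  = 9
Z_6 = 3*Z_4 - Z_3 + 1  [with Z_4=1, Z_3=9]  = -5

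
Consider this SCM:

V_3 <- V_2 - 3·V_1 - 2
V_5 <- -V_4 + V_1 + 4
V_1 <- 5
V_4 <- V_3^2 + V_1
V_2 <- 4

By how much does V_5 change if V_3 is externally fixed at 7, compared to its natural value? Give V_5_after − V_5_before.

120

do(V_3=7) replaces the equation V_3 <- V_2 - 3·V_1 - 2 with the constant V_3 = 7.
V_4 = V_3^2 + V_1  [with V_3=7, V_1=5]  = 54
V_5 = -V_4 + V_1 + 4  [with V_4=54, V_1=5]  = -45
Without intervention: V_3 = V_2 - 3·V_1 - 2  [with V_2=4, V_1=5]  = -13; V_4 = V_3^2 + V_1  [with V_3=-13, V_1=5]  = 174; V_5 = -V_4 + V_1 + 4  [with V_4=174, V_1=5]  = -165.
Change = -45 − (-165) = 120.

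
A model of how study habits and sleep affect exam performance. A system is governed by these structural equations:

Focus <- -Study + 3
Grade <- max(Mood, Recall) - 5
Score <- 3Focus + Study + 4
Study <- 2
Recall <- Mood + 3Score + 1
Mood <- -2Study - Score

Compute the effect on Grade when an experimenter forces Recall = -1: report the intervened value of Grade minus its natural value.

The intervention breaks the incoming arrows to Recall: Recall <- Mood + 3Score + 1 no longer applies, and Recall = -1.
Focus = -Study + 3  [with Study=2]  = 1
Score = 3Focus + Study + 4  [with Focus=1, Study=2]  = 9
Mood = -2Study - Score  [with Study=2, Score=9]  = -13
Grade = max(Mood, Recall) - 5  [with Mood=-13, Recall=-1]  = -6
Without intervention: Focus = -Study + 3  [with Study=2]  = 1; Score = 3Focus + Study + 4  [with Focus=1, Study=2]  = 9; Mood = -2Study - Score  [with Study=2, Score=9]  = -13; Recall = Mood + 3Score + 1  [with Mood=-13, Score=9]  = 15; Grade = max(Mood, Recall) - 5  [with Mood=-13, Recall=15]  = 10.
Change = -6 − 10 = -16.

-16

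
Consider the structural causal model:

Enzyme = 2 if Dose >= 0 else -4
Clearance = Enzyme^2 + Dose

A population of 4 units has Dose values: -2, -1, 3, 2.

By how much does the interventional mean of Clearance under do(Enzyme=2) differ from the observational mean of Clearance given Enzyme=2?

do(Enzyme=2) breaks Enzyme's dependence on Dose. With Enzyme=2 fixed, Clearance across the units is 2, 3, 7, 6, mean 4.5.
Conditioning on Enzyme=2 selects the 2 unit(s) with Dose ∈ {3, 2}. Their Clearance values: 7, 6. Mean = 6.5.
Difference = 4.5 − 6.5 = -2.

-2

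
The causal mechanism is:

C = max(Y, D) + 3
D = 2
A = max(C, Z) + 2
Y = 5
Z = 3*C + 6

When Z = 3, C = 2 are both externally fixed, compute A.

The joint intervention fixes Z = 3, C = 2, removing each variable's own equation.
A = max(C, Z) + 2  [with C=2, Z=3]  = 5

5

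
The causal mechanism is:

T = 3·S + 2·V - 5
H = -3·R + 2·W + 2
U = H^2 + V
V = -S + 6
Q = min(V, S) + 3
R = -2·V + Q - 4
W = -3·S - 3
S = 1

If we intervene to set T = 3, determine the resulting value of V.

Under do(T=3), the mechanism T = 3·S + 2·V - 5 is discarded; T is fixed at 3.
No directed path runs from T to V, so V keeps its natural value.
V = -S + 6  [with S=1]  = 5

5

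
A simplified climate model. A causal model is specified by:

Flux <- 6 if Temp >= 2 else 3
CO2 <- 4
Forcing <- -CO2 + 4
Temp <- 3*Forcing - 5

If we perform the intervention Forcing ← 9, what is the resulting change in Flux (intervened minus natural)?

3

Under do(Forcing=9), the mechanism Forcing <- -CO2 + 4 is discarded; Forcing is fixed at 9.
Temp = 3*Forcing - 5  [with Forcing=9]  = 22
Flux = 6 if Temp >= 2 else 3  [with Temp=22]  = 6
Without intervention: Forcing = -CO2 + 4  [with CO2=4]  = 0; Temp = 3*Forcing - 5  [with Forcing=0]  = -5; Flux = 6 if Temp >= 2 else 3  [with Temp=-5]  = 3.
Change = 6 − 3 = 3.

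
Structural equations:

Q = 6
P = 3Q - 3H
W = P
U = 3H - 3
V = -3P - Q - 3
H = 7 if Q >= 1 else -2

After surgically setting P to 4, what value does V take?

do(P=4) replaces the equation P = 3Q - 3H with the constant P = 4.
V = -3P - Q - 3  [with P=4, Q=6]  = -21

-21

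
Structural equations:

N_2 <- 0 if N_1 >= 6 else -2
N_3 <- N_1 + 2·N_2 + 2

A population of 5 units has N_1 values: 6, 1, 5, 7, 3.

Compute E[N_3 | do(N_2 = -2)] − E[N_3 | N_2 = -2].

Under do(N_2=-2), N_2's equation is replaced by N_2=-2 for every unit. Per-unit N_3: 4, -1, 3, 5, 1. Mean = 2.4.
Observing N_2=-2 restricts to units where N_2's equation naturally yields -2: N_1 ∈ {1, 5, 3}. In that subpopulation N_3 = -1, 3, 1, mean 1.
Difference = 2.4 − 1 = 1.4.

1.4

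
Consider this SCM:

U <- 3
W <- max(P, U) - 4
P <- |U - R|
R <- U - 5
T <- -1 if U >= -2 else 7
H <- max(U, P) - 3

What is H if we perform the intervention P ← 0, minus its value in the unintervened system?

-2

The intervention breaks the incoming arrows to P: P <- |U - R| no longer applies, and P = 0.
H = max(U, P) - 3  [with U=3, P=0]  = 0
Without intervention: R = U - 5  [with U=3]  = -2; P = |U - R|  [with U=3, R=-2]  = 5; H = max(U, P) - 3  [with U=3, P=5]  = 2.
Change = 0 − 2 = -2.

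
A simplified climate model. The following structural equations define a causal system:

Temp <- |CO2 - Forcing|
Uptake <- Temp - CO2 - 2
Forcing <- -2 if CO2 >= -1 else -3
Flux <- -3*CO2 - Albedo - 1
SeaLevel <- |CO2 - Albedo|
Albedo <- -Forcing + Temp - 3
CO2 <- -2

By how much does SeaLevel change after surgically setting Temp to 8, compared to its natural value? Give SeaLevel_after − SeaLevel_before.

7

do(Temp=8) replaces the equation Temp <- |CO2 - Forcing| with the constant Temp = 8.
Forcing = -2 if CO2 >= -1 else -3  [with CO2=-2]  = -3
Albedo = -Forcing + Temp - 3  [with Forcing=-3, Temp=8]  = 8
SeaLevel = |CO2 - Albedo|  [with CO2=-2, Albedo=8]  = 10
Without intervention: Forcing = -2 if CO2 >= -1 else -3  [with CO2=-2]  = -3; Temp = |CO2 - Forcing|  [with CO2=-2, Forcing=-3]  = 1; Albedo = -Forcing + Temp - 3  [with Forcing=-3, Temp=1]  = 1; SeaLevel = |CO2 - Albedo|  [with CO2=-2, Albedo=1]  = 3.
Change = 10 − 3 = 7.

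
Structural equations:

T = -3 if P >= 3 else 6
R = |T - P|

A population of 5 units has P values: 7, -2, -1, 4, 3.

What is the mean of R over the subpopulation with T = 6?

Observing T=6 restricts to units where T's equation naturally yields 6: P ∈ {-2, -1}. In that subpopulation R = 8, 7, mean 7.5.

7.5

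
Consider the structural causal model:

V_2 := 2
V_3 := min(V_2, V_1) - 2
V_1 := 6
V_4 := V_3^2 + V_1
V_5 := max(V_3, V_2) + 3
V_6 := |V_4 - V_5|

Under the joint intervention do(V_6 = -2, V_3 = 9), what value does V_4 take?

Under do(V_6 = -2, V_3 = 9), each intervened variable's structural equation is replaced by its fixed value.
V_4 = V_3^2 + V_1  [with V_3=9, V_1=6]  = 87

87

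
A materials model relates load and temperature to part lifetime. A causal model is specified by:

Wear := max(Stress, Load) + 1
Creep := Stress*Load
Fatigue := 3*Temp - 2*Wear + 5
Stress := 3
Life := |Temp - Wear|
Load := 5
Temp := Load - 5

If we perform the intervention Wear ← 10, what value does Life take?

Under do(Wear=10), the mechanism Wear := max(Stress, Load) + 1 is discarded; Wear is fixed at 10.
Temp = Load - 5  [with Load=5]  = 0
Life = |Temp - Wear|  [with Temp=0, Wear=10]  = 10

10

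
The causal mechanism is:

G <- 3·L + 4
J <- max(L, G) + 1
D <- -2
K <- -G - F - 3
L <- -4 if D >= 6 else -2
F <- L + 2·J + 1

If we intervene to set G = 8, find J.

9

The intervention breaks the incoming arrows to G: G <- 3·L + 4 no longer applies, and G = 8.
L = -4 if D >= 6 else -2  [with D=-2]  = -2
J = max(L, G) + 1  [with L=-2, G=8]  = 9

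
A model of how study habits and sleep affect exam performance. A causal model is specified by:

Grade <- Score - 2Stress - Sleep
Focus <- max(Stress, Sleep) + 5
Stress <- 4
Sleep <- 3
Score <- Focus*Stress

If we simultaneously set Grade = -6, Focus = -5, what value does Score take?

Under do(Grade = -6, Focus = -5), each intervened variable's structural equation is replaced by its fixed value.
Score = Focus*Stress  [with Focus=-5, Stress=4]  = -20

-20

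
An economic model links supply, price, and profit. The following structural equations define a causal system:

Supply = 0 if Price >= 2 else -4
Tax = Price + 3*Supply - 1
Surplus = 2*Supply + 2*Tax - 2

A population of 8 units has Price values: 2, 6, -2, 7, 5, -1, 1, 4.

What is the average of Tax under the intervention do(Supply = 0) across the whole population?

do(Supply=0) breaks Supply's dependence on Price. With Supply=0 fixed, Tax across the units is 1, 5, -3, 6, 4, -2, 0, 3, mean 1.75.

1.75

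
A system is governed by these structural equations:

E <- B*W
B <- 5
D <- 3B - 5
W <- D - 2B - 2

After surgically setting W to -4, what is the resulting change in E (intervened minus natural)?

-10

The intervention breaks the incoming arrows to W: W <- D - 2B - 2 no longer applies, and W = -4.
E = B*W  [with B=5, W=-4]  = -20
Without intervention: D = 3B - 5  [with B=5]  = 10; W = D - 2B - 2  [with D=10, B=5]  = -2; E = B*W  [with B=5, W=-2]  = -10.
Change = -20 − (-10) = -10.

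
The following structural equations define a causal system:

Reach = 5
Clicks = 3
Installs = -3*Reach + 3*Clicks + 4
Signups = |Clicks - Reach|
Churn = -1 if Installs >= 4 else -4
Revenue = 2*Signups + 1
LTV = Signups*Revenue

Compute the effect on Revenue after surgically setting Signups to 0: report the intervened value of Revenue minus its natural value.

Under do(Signups=0), the mechanism Signups = |Clicks - Reach| is discarded; Signups is fixed at 0.
Revenue = 2*Signups + 1  [with Signups=0]  = 1
Without intervention: Signups = |Clicks - Reach|  [with Clicks=3, Reach=5]  = 2; Revenue = 2*Signups + 1  [with Signups=2]  = 5.
Change = 1 − 5 = -4.

-4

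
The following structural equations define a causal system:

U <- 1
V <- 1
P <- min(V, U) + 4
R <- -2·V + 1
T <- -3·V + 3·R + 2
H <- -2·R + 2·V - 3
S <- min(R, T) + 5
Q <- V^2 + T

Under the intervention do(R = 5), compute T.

14

Intervening sets R = 5 and removes its equation (R <- -2·V + 1).
T = -3·V + 3·R + 2  [with V=1, R=5]  = 14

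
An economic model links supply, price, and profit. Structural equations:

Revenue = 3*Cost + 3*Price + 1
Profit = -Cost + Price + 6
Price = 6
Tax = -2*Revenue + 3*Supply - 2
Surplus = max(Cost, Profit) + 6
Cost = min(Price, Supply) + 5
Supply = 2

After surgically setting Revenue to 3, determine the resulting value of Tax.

Intervening sets Revenue = 3 and removes its equation (Revenue = 3*Cost + 3*Price + 1).
Tax = -2*Revenue + 3*Supply - 2  [with Revenue=3, Supply=2]  = -2

-2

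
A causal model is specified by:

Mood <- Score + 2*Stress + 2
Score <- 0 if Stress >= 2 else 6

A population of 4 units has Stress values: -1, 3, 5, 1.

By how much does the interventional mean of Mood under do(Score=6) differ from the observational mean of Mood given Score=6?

4

do(Score=6) breaks Score's dependence on Stress. With Score=6 fixed, Mood across the units is 6, 14, 18, 10, mean 12.
Conditioning on Score=6 selects the 2 unit(s) with Stress ∈ {-1, 1}. Their Mood values: 6, 10. Mean = 8.
Difference = 12 − 8 = 4.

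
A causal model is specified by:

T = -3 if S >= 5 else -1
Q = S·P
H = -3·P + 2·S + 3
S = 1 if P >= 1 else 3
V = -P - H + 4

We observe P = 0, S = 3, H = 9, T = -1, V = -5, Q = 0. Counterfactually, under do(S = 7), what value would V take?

-13

do(S=7) replaces the equation S = 1 if P >= 1 else 3 with the constant S = 7.
H = -3·P + 2·S + 3  [with P=0, S=7]  = 17
V = -P - H + 4  [with P=0, H=17]  = -13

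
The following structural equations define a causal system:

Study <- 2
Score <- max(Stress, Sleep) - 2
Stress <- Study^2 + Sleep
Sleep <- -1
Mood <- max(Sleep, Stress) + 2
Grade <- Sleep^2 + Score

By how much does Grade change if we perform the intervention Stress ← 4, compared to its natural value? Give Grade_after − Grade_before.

The intervention breaks the incoming arrows to Stress: Stress <- Study^2 + Sleep no longer applies, and Stress = 4.
Score = max(Stress, Sleep) - 2  [with Stress=4, Sleep=-1]  = 2
Grade = Sleep^2 + Score  [with Sleep=-1, Score=2]  = 3
Without intervention: Stress = Study^2 + Sleep  [with Study=2, Sleep=-1]  = 3; Score = max(Stress, Sleep) - 2  [with Stress=3, Sleep=-1]  = 1; Grade = Sleep^2 + Score  [with Sleep=-1, Score=1]  = 2.
Change = 3 − 2 = 1.

1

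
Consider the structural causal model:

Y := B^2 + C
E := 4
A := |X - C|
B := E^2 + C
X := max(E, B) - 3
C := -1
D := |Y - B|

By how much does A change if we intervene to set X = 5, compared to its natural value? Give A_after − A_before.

-7

The intervention breaks the incoming arrows to X: X := max(E, B) - 3 no longer applies, and X = 5.
A = |X - C|  [with X=5, C=-1]  = 6
Without intervention: B = E^2 + C  [with E=4, C=-1]  = 15; X = max(E, B) - 3  [with E=4, B=15]  = 12; A = |X - C|  [with X=12, C=-1]  = 13.
Change = 6 − 13 = -7.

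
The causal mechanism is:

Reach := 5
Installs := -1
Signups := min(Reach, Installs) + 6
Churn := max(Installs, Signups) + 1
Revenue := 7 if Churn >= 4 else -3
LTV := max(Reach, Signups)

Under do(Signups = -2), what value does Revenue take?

do(Signups=-2) replaces the equation Signups := min(Reach, Installs) + 6 with the constant Signups = -2.
Churn = max(Installs, Signups) + 1  [with Installs=-1, Signups=-2]  = 0
Revenue = 7 if Churn >= 4 else -3  [with Churn=0]  = -3

-3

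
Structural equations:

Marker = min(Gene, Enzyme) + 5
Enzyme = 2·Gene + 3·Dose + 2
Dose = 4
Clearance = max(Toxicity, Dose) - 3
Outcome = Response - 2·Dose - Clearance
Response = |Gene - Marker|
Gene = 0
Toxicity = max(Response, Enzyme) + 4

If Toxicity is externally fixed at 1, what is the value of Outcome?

Intervening sets Toxicity = 1 and removes its equation (Toxicity = max(Response, Enzyme) + 4).
Enzyme = 2·Gene + 3·Dose + 2  [with Gene=0, Dose=4]  = 14
Marker = min(Gene, Enzyme) + 5  [with Gene=0, Enzyme=14]  = 5
Response = |Gene - Marker|  [with Gene=0, Marker=5]  = 5
Clearance = max(Toxicity, Dose) - 3  [with Toxicity=1, Dose=4]  = 1
Outcome = Response - 2·Dose - Clearance  [with Response=5, Dose=4, Clearance=1]  = -4

-4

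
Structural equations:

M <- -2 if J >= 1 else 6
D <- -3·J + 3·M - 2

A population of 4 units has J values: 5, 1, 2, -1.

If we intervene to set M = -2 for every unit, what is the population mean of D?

do(M=-2) breaks M's dependence on J. With M=-2 fixed, D across the units is -23, -11, -14, -5, mean -13.25.

-13.25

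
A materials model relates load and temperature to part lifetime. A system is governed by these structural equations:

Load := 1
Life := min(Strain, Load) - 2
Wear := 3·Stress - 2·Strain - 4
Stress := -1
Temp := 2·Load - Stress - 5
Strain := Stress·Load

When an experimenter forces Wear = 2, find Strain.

do(Wear=2) replaces the equation Wear := 3·Stress - 2·Strain - 4 with the constant Wear = 2.
Strain is not downstream of the intervention, so its value is determined by the original equations.
Strain = Stress·Load  [with Stress=-1, Load=1]  = -1

-1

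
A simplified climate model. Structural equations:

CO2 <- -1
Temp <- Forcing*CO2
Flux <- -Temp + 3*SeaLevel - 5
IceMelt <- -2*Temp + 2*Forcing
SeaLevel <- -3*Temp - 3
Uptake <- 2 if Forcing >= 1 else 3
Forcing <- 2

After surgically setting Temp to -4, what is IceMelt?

12

The intervention breaks the incoming arrows to Temp: Temp <- Forcing*CO2 no longer applies, and Temp = -4.
IceMelt = -2*Temp + 2*Forcing  [with Temp=-4, Forcing=2]  = 12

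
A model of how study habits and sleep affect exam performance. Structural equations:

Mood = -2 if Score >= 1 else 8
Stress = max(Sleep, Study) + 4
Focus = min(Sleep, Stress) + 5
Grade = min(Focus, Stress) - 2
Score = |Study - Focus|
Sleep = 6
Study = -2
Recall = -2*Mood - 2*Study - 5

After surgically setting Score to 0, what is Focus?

11

The intervention breaks the incoming arrows to Score: Score = |Study - Focus| no longer applies, and Score = 0.
Since Focus is not a descendant of the intervened variable, it is unaffected.
Stress = max(Sleep, Study) + 4  [with Sleep=6, Study=-2]  = 10
Focus = min(Sleep, Stress) + 5  [with Sleep=6, Stress=10]  = 11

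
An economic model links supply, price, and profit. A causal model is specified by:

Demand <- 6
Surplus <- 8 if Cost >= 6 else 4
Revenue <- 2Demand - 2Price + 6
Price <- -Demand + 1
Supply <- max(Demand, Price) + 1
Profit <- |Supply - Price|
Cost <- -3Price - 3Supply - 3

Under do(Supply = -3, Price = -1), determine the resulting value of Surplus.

8

The joint intervention fixes Supply = -3, Price = -1, removing each variable's own equation.
Cost = -3Price - 3Supply - 3  [with Price=-1, Supply=-3]  = 9
Surplus = 8 if Cost >= 6 else 4  [with Cost=9]  = 8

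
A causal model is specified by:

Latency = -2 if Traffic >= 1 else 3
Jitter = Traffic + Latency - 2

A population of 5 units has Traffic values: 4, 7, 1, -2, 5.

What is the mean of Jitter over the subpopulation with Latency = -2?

0.25

Observing Latency=-2 restricts to units where Latency's equation naturally yields -2: Traffic ∈ {4, 7, 1, 5}. In that subpopulation Jitter = 0, 3, -3, 1, mean 0.25.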